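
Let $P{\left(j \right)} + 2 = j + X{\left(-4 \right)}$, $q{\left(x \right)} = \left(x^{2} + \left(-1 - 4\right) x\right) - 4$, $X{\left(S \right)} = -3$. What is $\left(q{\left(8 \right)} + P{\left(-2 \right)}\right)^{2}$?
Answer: $169$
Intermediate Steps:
$q{\left(x \right)} = -4 + x^{2} - 5 x$ ($q{\left(x \right)} = \left(x^{2} - 5 x\right) - 4 = -4 + x^{2} - 5 x$)
$P{\left(j \right)} = -5 + j$ ($P{\left(j \right)} = -2 + \left(j - 3\right) = -2 + \left(-3 + j\right) = -5 + j$)
$\left(q{\left(8 \right)} + P{\left(-2 \right)}\right)^{2} = \left(\left(-4 + 8^{2} - 40\right) - 7\right)^{2} = \left(\left(-4 + 64 - 40\right) - 7\right)^{2} = \left(20 - 7\right)^{2} = 13^{2} = 169$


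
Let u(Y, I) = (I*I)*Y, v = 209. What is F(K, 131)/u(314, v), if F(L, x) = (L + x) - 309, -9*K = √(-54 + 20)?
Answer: -89/6857917 - I*√34/123442506 ≈ -1.2978e-5 - 4.7236e-8*I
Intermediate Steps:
K = -I*√34/9 (K = -√(-54 + 20)/9 = -I*√34/9 ≈ -0.64788*I)
u(Y, I) = Y*I² (u(Y, I) = I²*Y = Y*I²)
F(L, x) = -309 + L + x
F(K, 131)/u(314, v) = (-309 - I*√34/9 + 131)/((314*209²)) = (-178 - I*√34/9)/((314*43681)) = (-178 - I*√34/9)/13715834 = (-178 - I*√34/9)*(1/13715834) = -89/6857917 - I*√34/123442506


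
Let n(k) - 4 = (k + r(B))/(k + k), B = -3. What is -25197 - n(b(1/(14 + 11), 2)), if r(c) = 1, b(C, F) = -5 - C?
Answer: -6350753/252 ≈ -25201.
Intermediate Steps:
n(k) = 4 + (1 + k)/(2*k) (n(k) = 4 + (k + 1)/(k + k) = 4 + (1 + k)/((2*k)) = 4 + (1 + k)*(1/(2*k)) = 4 + (1 + k)/(2*k))
-25197 - n(b(1/(14 + 11), 2)) = -25197 - (1 + 9*(-5 - 1/(14 + 11)))/(2*(-5 - 1/(14 + 11))) = -25197 - (1 + 9*(-5 - 1/25))/(2*(-5 - 1/25)) = -25197 - (1 + 9*(-126/25))/(2*(-126/25)) = -25197 - (-25)*(1 - 1134/25)/(2*126) = -25197 - (-25)*(-1109)/(2*126*25) = -25197 - 1*1109/252 = -25197 - 1109/252 = -6350753/252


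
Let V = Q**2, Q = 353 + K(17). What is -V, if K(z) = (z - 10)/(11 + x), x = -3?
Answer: -8014561/64 ≈ -1.2523e+5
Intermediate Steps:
K(z) = -5/4 + z/8 (K(z) = (z - 10)/(11 - 3) = (-10 + z)/8 = (-10 + z)*(1/8) = -5/4 + z/8)
Q = 2831/8 (Q = 353 + (-5/4 + (1/8)*17) = 353 + (-5/4 + 17/8) = 353 + 7/8 = 2831/8 ≈ 353.88)
V = 8014561/64 (V = (2831/8)**2 = 8014561/64 ≈ 1.2523e+5)
-V = -1*8014561/64 = -8014561/64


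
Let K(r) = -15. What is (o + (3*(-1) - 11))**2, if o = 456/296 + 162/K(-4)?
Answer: 18515809/34225 ≈ 541.00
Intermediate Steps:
o = -1713/185 (o = 456/296 + 162/(-15) = 456*(1/296) + 162*(-1/15) = 57/37 - 54/5 = -1713/185 ≈ -9.2595)
(o + (3*(-1) - 11))**2 = (-1713/185 + (3*(-1) - 11))**2 = (-1713/185 + (-3 - 11))**2 = (-1713/185 - 14)**2 = (-4303/185)**2 = 18515809/34225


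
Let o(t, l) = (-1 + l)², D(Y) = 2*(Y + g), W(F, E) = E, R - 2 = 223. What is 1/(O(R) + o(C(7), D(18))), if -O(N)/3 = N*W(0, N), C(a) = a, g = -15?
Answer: -1/151850 ≈ -6.5854e-6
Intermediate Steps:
R = 225 (R = 2 + 223 = 225)
O(N) = -3*N² (O(N) = -3*N*N = -3*N²)
D(Y) = -30 + 2*Y (D(Y) = 2*(Y - 15) = 2*(-15 + Y) = -30 + 2*Y)
1/(O(R) + o(C(7), D(18))) = 1/(-3*225² + (-1 + (-30 + 2*18))²) = 1/(-3*50625 + (-1 + (-30 + 36))²) = 1/(-151875 + (-1 + 6)²) = 1/(-151875 + 5²) = 1/(-151875 + 25) = 1/(-151850) = -1/151850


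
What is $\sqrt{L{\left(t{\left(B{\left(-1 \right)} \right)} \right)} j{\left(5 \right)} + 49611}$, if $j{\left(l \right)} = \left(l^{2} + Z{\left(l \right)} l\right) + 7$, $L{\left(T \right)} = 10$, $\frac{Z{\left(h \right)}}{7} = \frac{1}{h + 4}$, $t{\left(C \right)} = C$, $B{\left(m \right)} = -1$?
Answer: $\frac{\sqrt{449729}}{3} \approx 223.54$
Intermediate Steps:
$Z{\left(h \right)} = \frac{7}{4 + h}$ ($Z{\left(h \right)} = \frac{7}{h + 4} = \frac{7}{4 + h}$)
$j{\left(l \right)} = 7 + l^{2} + \frac{7 l}{4 + l}$ ($j{\left(l \right)} = \left(l^{2} + \frac{7}{4 + l} l\right) + 7 = \left(l^{2} + \frac{7 l}{4 + l}\right) + 7 = 7 + l^{2} + \frac{7 l}{4 + l}$)
$\sqrt{L{\left(t{\left(B{\left(-1 \right)} \right)} \right)} j{\left(5 \right)} + 49611} = \sqrt{10 \frac{7 \cdot 5 + \left(4 + 5\right) \left(7 + 5^{2}\right)}{4 + 5} + 49611} = \sqrt{10 \frac{35 + 9 \left(7 + 25\right)}{9} + 49611} = \sqrt{10 \frac{35 + 9 \cdot 32}{9} + 49611} = \sqrt{10 \frac{35 + 288}{9} + 49611} = \sqrt{10 \cdot \frac{1}{9} \cdot 323 + 49611} = \sqrt{10 \cdot \frac{323}{9} + 49611} = \sqrt{\frac{3230}{9} + 49611} = \sqrt{\frac{449729}{9}} = \frac{\sqrt{449729}}{3}$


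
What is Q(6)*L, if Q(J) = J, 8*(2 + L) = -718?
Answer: -1101/2 ≈ -550.50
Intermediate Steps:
L = -367/4 (L = -2 + (⅛)*(-718) = -2 - 359/4 = -367/4 ≈ -91.750)
Q(6)*L = 6*(-367/4) = -1101/2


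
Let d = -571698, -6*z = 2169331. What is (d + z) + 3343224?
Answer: 14459825/6 ≈ 2.4100e+6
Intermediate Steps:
z = -2169331/6 (z = -⅙*2169331 = -2169331/6 ≈ -3.6156e+5)
(d + z) + 3343224 = (-571698 - 2169331/6) + 3343224 = -5599519/6 + 3343224 = 14459825/6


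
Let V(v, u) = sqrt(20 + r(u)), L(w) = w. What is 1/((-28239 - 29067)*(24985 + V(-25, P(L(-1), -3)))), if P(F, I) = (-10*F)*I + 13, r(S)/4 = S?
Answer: I/(57306*(-24985*I + 4*sqrt(3))) ≈ -6.9843e-10 + 1.9367e-13*I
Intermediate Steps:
r(S) = 4*S
P(F, I) = 13 - 10*F*I (P(F, I) = -10*F*I + 13 = 13 - 10*F*I)
V(v, u) = sqrt(20 + 4*u)
1/((-28239 - 29067)*(24985 + V(-25, P(L(-1), -3)))) = 1/((-28239 - 29067)*(24985 + 2*sqrt(5 + (13 - 10*(-1)*(-3))))) = 1/(-57306*(24985 + 2*sqrt(5 + (13 - 30)))) = 1/(-57306*(24985 + 2*sqrt(5 - 17))) = 1/(-57306*(24985 + 2*sqrt(-12))) = 1/(-57306*(24985 + 2*(2*I*sqrt(3)))) = 1/(-57306*(24985 + 4*I*sqrt(3))) = 1/(-1431790410 - 229224*I*sqrt(3))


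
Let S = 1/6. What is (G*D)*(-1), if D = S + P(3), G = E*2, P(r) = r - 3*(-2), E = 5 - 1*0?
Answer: -275/3 ≈ -91.667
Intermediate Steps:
S = ⅙ ≈ 0.16667
E = 5 (E = 5 + 0 = 5)
P(r) = 6 + r (P(r) = r + 6 = 6 + r)
G = 10 (G = 5*2 = 10)
D = 55/6 (D = ⅙ + (6 + 3) = ⅙ + 9 = 55/6 ≈ 9.1667)
(G*D)*(-1) = (10*(55/6))*(-1) = (275/3)*(-1) = -275/3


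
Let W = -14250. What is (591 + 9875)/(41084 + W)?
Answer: 5233/13417 ≈ 0.39003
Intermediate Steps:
(591 + 9875)/(41084 + W) = (591 + 9875)/(41084 - 14250) = 10466/26834 = 10466*(1/26834) = 5233/13417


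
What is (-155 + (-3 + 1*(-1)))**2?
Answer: 25281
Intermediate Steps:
(-155 + (-3 + 1*(-1)))**2 = (-155 + (-3 - 1))**2 = (-155 - 4)**2 = (-159)**2 = 25281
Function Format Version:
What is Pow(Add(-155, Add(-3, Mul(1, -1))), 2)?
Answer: 25281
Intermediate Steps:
Pow(Add(-155, Add(-3, Mul(1, -1))), 2) = Pow(Add(-155, Add(-3, -1)), 2) = Pow(Add(-155, -4), 2) = Pow(-159, 2) = 25281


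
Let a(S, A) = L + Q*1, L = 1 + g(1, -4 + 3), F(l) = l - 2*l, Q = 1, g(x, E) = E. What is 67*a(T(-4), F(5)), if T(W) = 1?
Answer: 67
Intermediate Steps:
F(l) = -l
L = 0 (L = 1 + (-4 + 3) = 1 - 1 = 0)
a(S, A) = 1 (a(S, A) = 0 + 1*1 = 0 + 1 = 1)
67*a(T(-4), F(5)) = 67*1 = 67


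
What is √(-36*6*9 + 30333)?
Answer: √28389 ≈ 168.49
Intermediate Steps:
√(-36*6*9 + 30333) = √(-216*9 + 30333) = √(-1944 + 30333) = √28389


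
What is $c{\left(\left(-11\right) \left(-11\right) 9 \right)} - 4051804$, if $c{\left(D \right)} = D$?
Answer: $-4050715$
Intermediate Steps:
$c{\left(\left(-11\right) \left(-11\right) 9 \right)} - 4051804 = \left(-11\right) \left(-11\right) 9 - 4051804 = 121 \cdot 9 - 4051804 = 1089 - 4051804 = -4050715$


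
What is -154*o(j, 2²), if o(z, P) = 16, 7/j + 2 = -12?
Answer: -2464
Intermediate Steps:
j = -½ (j = 7/(-2 - 12) = 7/(-14) = 7*(-1/14) = -½ ≈ -0.50000)
-154*o(j, 2²) = -154*16 = -2464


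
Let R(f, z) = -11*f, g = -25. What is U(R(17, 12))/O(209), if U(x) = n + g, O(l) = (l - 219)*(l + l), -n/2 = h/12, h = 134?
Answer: 71/6270 ≈ 0.011324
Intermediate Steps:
n = -67/3 (n = -268/12 = -2*67/6 = -67/3 ≈ -22.333)
O(l) = 2*l*(-219 + l) (O(l) = (-219 + l)*(2*l) = 2*l*(-219 + l))
U(x) = -142/3 (U(x) = -67/3 - 25 = -142/3)
U(R(17, 12))/O(209) = -142*1/(418*(-219 + 209))/3 = -142/(3*(2*209*(-10))) = -142/3/(-4180) = -142/3*(-1/4180) = 71/6270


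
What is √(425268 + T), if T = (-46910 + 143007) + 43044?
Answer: √564409 ≈ 751.27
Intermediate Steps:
T = 139141 (T = 96097 + 43044 = 139141)
√(425268 + T) = √(425268 + 139141) = √564409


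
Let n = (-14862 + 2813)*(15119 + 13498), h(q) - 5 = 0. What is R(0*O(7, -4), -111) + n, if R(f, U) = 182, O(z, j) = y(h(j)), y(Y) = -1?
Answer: -344806051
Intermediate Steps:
h(q) = 5 (h(q) = 5 + 0 = 5)
O(z, j) = -1
n = -344806233 (n = -12049*28617 = -344806233)
R(0*O(7, -4), -111) + n = 182 - 344806233 = -344806051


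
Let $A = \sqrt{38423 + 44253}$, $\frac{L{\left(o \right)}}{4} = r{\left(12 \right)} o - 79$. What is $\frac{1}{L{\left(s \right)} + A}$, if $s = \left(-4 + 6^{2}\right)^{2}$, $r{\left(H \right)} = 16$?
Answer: $\frac{16305}{1063391431} - \frac{\sqrt{20669}}{2126782862} \approx 1.5265 \cdot 10^{-5}$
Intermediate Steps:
$s = 1024$ ($s = \left(-4 + 36\right)^{2} = 32^{2} = 1024$)
$L{\left(o \right)} = -316 + 64 o$ ($L{\left(o \right)} = 4 \left(16 o - 79\right) = 4 \left(-79 + 16 o\right) = -316 + 64 o$)
$A = 2 \sqrt{20669}$ ($A = \sqrt{82676} = 2 \sqrt{20669} \approx 287.53$)
$\frac{1}{L{\left(s \right)} + A} = \frac{1}{\left(-316 + 64 \cdot 1024\right) + 2 \sqrt{20669}} = \frac{1}{\left(-316 + 65536\right) + 2 \sqrt{20669}} = \frac{1}{65220 + 2 \sqrt{20669}}$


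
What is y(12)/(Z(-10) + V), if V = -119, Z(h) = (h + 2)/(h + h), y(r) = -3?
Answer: 15/593 ≈ 0.025295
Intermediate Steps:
Z(h) = (2 + h)/(2*h) (Z(h) = (2 + h)/((2*h)) = (2 + h)*(1/(2*h)) = (2 + h)/(2*h))
y(12)/(Z(-10) + V) = -3/((1/2)*(2 - 10)/(-10) - 119) = -3/((1/2)*(-1/10)*(-8) - 119) = -3/(2/5 - 119) = -3/(-593/5) = -3*(-5/593) = 15/593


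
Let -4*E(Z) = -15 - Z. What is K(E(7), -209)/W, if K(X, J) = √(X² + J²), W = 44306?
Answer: 187*√5/88612 ≈ 0.0047188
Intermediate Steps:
E(Z) = 15/4 + Z/4 (E(Z) = -(-15 - Z)/4 = 15/4 + Z/4)
K(X, J) = √(J² + X²)
K(E(7), -209)/W = √((-209)² + (15/4 + (¼)*7)²)/44306 = √(43681 + (15/4 + 7/4)²)*(1/44306) = √(43681 + (11/2)²)*(1/44306) = √(43681 + 121/4)*(1/44306) = √(174845/4)*(1/44306) = (187*√5/2)*(1/44306) = 187*√5/88612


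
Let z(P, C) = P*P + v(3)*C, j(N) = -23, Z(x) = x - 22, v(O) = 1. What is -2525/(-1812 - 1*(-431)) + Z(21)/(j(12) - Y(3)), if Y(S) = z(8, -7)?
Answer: 203381/110480 ≈ 1.8409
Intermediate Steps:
Z(x) = -22 + x
z(P, C) = C + P² (z(P, C) = P*P + 1*C = P² + C = C + P²)
Y(S) = 57 (Y(S) = -7 + 8² = -7 + 64 = 57)
-2525/(-1812 - 1*(-431)) + Z(21)/(j(12) - Y(3)) = -2525/(-1812 - 1*(-431)) + (-22 + 21)/(-23 - 1*57) = -2525/(-1812 + 431) - 1/(-23 - 57) = -2525/(-1381) - 1/(-80) = -2525*(-1/1381) - 1*(-1/80) = 2525/1381 + 1/80 = 203381/110480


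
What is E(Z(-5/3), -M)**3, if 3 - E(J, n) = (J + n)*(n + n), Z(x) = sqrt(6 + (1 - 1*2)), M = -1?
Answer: 61 - 46*sqrt(5) ≈ -41.859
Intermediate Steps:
Z(x) = sqrt(5) (Z(x) = sqrt(6 + (1 - 2)) = sqrt(6 - 1) = sqrt(5))
E(J, n) = 3 - 2*n*(J + n) (E(J, n) = 3 - (J + n)*(n + n) = 3 - (J + n)*2*n = 3 - 2*n*(J + n))
E(Z(-5/3), -M)**3 = (3 - 2*(-1*(-1))**2 - 2*sqrt(5)*(-1*(-1)))**3 = (3 - 2*1**2 - 2*sqrt(5)*1)**3 = (3 - 2*1 - 2*sqrt(5))**3 = (3 - 2 - 2*sqrt(5))**3 = (1 - 2*sqrt(5))**3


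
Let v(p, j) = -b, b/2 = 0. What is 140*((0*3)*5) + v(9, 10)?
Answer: 0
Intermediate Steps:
b = 0 (b = 2*0 = 0)
v(p, j) = 0 (v(p, j) = -1*0 = 0)
140*((0*3)*5) + v(9, 10) = 140*((0*3)*5) + 0 = 140*(0*5) + 0 = 140*0 + 0 = 0 + 0 = 0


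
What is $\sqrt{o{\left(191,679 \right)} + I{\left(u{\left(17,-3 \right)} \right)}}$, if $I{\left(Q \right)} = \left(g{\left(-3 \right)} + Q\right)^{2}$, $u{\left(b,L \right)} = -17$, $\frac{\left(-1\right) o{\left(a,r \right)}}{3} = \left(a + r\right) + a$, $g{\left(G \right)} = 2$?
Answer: $i \sqrt{2958} \approx 54.388 i$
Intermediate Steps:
$o{\left(a,r \right)} = - 6 a - 3 r$ ($o{\left(a,r \right)} = - 3 \left(\left(a + r\right) + a\right) = - 3 \left(r + 2 a\right) = - 6 a - 3 r$)
$I{\left(Q \right)} = \left(2 + Q\right)^{2}$
$\sqrt{o{\left(191,679 \right)} + I{\left(u{\left(17,-3 \right)} \right)}} = \sqrt{\left(\left(-6\right) 191 - 2037\right) + \left(2 - 17\right)^{2}} = \sqrt{\left(-1146 - 2037\right) + \left(-15\right)^{2}} = \sqrt{-3183 + 225} = \sqrt{-2958} = i \sqrt{2958}$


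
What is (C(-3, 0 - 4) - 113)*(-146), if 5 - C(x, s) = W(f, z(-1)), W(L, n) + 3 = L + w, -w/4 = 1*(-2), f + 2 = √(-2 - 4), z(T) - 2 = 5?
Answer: 16206 + 146*I*√6 ≈ 16206.0 + 357.63*I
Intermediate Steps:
z(T) = 7 (z(T) = 2 + 5 = 7)
f = -2 + I*√6 (f = -2 + √(-2 - 4) = -2 + √(-6) = -2 + I*√6 ≈ -2.0 + 2.4495*I)
w = 8 (w = -4*(-2) = 8)
W(L, n) = 5 + L (W(L, n) = -3 + (L + 8) = -3 + (8 + L) = 5 + L)
C(x, s) = 2 - I*√6 (C(x, s) = 5 - (5 + (-2 + I*√6)) = 5 - (3 + I*√6) = 5 + (-3 - I*√6) = 2 - I*√6)
(C(-3, 0 - 4) - 113)*(-146) = ((2 - I*√6) - 113)*(-146) = (-111 - I*√6)*(-146) = 16206 + 146*I*√6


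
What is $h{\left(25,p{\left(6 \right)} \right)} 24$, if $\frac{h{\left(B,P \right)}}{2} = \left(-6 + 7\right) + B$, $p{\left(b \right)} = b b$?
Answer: $1248$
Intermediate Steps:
$p{\left(b \right)} = b^{2}$
$h{\left(B,P \right)} = 2 + 2 B$ ($h{\left(B,P \right)} = 2 \left(\left(-6 + 7\right) + B\right) = 2 \left(1 + B\right) = 2 + 2 B$)
$h{\left(25,p{\left(6 \right)} \right)} 24 = \left(2 + 2 \cdot 25\right) 24 = \left(2 + 50\right) 24 = 52 \cdot 24 = 1248$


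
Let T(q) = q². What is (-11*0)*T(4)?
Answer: 0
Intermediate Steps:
(-11*0)*T(4) = -11*0*4² = 0*16 = 0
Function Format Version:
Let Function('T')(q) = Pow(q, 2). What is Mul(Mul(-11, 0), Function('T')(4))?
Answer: 0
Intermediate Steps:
Mul(Mul(-11, 0), Function('T')(4)) = Mul(Mul(-11, 0), Pow(4, 2)) = Mul(0, 16) = 0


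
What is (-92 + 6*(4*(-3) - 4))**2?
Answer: 35344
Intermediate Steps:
(-92 + 6*(4*(-3) - 4))**2 = (-92 + 6*(-12 - 4))**2 = (-92 + 6*(-16))**2 = (-92 - 96)**2 = (-188)**2 = 35344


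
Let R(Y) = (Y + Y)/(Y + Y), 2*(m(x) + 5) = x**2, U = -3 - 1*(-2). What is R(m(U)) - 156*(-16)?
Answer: 2497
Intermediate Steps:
U = -1 (U = -3 + 2 = -1)
m(x) = -5 + x**2/2
R(Y) = 1 (R(Y) = (2*Y)/((2*Y)) = (2*Y)*(1/(2*Y)) = 1)
R(m(U)) - 156*(-16) = 1 - 156*(-16) = 1 + 2496 = 2497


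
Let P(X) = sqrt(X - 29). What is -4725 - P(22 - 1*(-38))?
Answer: -4725 - sqrt(31) ≈ -4730.6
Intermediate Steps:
P(X) = sqrt(-29 + X)
-4725 - P(22 - 1*(-38)) = -4725 - sqrt(-29 + (22 - 1*(-38))) = -4725 - sqrt(-29 + (22 + 38)) = -4725 - sqrt(-29 + 60) = -4725 - sqrt(31)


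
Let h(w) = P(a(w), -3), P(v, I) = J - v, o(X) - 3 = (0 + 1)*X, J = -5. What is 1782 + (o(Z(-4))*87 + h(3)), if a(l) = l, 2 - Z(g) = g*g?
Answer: 817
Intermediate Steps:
Z(g) = 2 - g² (Z(g) = 2 - g*g = 2 - g²)
o(X) = 3 + X (o(X) = 3 + (0 + 1)*X = 3 + 1*X = 3 + X)
P(v, I) = -5 - v
h(w) = -5 - w
1782 + (o(Z(-4))*87 + h(3)) = 1782 + ((3 + (2 - 1*(-4)²))*87 + (-5 - 1*3)) = 1782 + ((3 + (2 - 1*16))*87 + (-5 - 3)) = 1782 + ((3 + (2 - 16))*87 - 8) = 1782 + ((3 - 14)*87 - 8) = 1782 + (-11*87 - 8) = 1782 + (-957 - 8) = 1782 - 965 = 817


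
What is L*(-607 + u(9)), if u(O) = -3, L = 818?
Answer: -498980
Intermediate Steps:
L*(-607 + u(9)) = 818*(-607 - 3) = 818*(-610) = -498980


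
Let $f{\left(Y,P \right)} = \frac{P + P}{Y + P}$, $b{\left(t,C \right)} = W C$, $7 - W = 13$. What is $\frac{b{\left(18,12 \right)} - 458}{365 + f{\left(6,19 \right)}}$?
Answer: $- \frac{13250}{9163} \approx -1.446$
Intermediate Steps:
$W = -6$ ($W = 7 - 13 = -6$)
$b{\left(t,C \right)} = - 6 C$
$f{\left(Y,P \right)} = \frac{2 P}{P + Y}$
$\frac{b{\left(18,12 \right)} - 458}{365 + f{\left(6,19 \right)}} = \frac{\left(-6\right) 12 - 458}{365 + 2 \cdot 19 \frac{1}{19 + 6}} = \frac{-72 - 458}{365 + 2 \cdot 19 \cdot \frac{1}{25}} = - \frac{530}{365 + 2 \cdot 19 \cdot \frac{1}{25}} = - \frac{530}{365 + \frac{38}{25}} = - \frac{530}{\frac{9163}{25}} = \left(-530\right) \frac{25}{9163} = - \frac{13250}{9163}$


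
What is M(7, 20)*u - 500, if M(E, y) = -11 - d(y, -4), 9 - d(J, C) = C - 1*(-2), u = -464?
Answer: 9708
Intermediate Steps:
d(J, C) = 7 - C (d(J, C) = 9 - (C - 1*(-2)) = 9 - (C + 2) = 9 - (2 + C) = 9 + (-2 - C) = 7 - C)
M(E, y) = -22 (M(E, y) = -11 - (7 - 1*(-4)) = -11 - (7 + 4) = -11 - 1*11 = -11 - 11 = -22)
M(7, 20)*u - 500 = -22*(-464) - 500 = 10208 - 500 = 9708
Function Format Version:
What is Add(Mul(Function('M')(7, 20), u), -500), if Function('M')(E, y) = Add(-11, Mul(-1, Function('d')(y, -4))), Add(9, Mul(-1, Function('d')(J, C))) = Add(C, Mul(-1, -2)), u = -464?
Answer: 9708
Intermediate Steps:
Function('d')(J, C) = Add(7, Mul(-1, C)) (Function('d')(J, C) = Add(9, Mul(-1, Add(C, Mul(-1, -2)))) = Add(9, Mul(-1, Add(C, 2))) = Add(9, Mul(-1, Add(2, C))) = Add(9, Add(-2, Mul(-1, C))) = Add(7, Mul(-1, C)))
Function('M')(E, y) = -22 (Function('M')(E, y) = Add(-11, Mul(-1, Add(7, Mul(-1, -4)))) = Add(-11, Mul(-1, Add(7, 4))) = Add(-11, Mul(-1, 11)) = Add(-11, -11) = -22)
Add(Mul(Function('M')(7, 20), u), -500) = Add(Mul(-22, -464), -500) = Add(10208, -500) = 9708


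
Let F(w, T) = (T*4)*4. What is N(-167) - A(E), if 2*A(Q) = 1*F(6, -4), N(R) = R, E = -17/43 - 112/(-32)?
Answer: -135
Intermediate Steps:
E = 267/86 (E = -17*1/43 - 112*(-1/32) = -17/43 + 7/2 = 267/86 ≈ 3.1047)
F(w, T) = 16*T (F(w, T) = (4*T)*4 = 16*T)
A(Q) = -32 (A(Q) = (1*(16*(-4)))/2 = (1*(-64))/2 = (1/2)*(-64) = -32)
N(-167) - A(E) = -167 - 1*(-32) = -167 + 32 = -135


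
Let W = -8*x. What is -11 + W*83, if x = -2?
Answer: 1317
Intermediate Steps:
W = 16 (W = -8*(-2) = 16)
-11 + W*83 = -11 + 16*83 = -11 + 1328 = 1317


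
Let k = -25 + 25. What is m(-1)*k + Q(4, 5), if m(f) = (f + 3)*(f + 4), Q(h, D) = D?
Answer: 5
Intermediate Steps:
k = 0
m(f) = (3 + f)*(4 + f)
m(-1)*k + Q(4, 5) = (12 + (-1)² + 7*(-1))*0 + 5 = (12 + 1 - 7)*0 + 5 = 6*0 + 5 = 0 + 5 = 5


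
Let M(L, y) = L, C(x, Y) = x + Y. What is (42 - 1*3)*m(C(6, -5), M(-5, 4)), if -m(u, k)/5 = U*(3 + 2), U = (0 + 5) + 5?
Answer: -9750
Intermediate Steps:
C(x, Y) = Y + x
U = 10 (U = 5 + 5 = 10)
m(u, k) = -250 (m(u, k) = -50*(3 + 2) = -50*5 = -5*50 = -250)
(42 - 1*3)*m(C(6, -5), M(-5, 4)) = (42 - 1*3)*(-250) = (42 - 3)*(-250) = 39*(-250) = -9750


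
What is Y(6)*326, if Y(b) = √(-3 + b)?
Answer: 326*√3 ≈ 564.65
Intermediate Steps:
Y(6)*326 = √(-3 + 6)*326 = √3*326 = 326*√3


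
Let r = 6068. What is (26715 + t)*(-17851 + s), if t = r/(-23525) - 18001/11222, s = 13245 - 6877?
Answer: -80980446815079807/263997550 ≈ -3.0675e+8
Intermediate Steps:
s = 6368
t = -491568621/263997550 (t = 6068/(-23525) - 18001/11222 = 6068*(-1/23525) - 18001*1/11222 = -6068/23525 - 18001/11222 = -491568621/263997550 ≈ -1.8620)
(26715 + t)*(-17851 + s) = (26715 - 491568621/263997550)*(-17851 + 6368) = (7052202979629/263997550)*(-11483) = -80980446815079807/263997550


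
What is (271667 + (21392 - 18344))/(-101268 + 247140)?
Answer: 274715/145872 ≈ 1.8833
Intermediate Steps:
(271667 + (21392 - 18344))/(-101268 + 247140) = (271667 + 3048)/145872 = 274715*(1/145872) = 274715/145872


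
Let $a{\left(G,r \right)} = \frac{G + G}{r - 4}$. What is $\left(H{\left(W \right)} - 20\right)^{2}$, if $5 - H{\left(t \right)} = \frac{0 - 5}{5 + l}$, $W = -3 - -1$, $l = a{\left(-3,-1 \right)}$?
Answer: $\frac{193600}{961} \approx 201.46$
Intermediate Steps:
$a{\left(G,r \right)} = \frac{2 G}{-4 + r}$
$l = \frac{6}{5}$ ($l = 2 \left(-3\right) \frac{1}{-4 - 1} = 2 \left(-3\right) \frac{1}{-5} = 2 \left(-3\right) \left(- \frac{1}{5}\right) = \frac{6}{5} \approx 1.2$)
$W = -2$ ($W = -3 + 1 = -2$)
$H{\left(t \right)} = \frac{180}{31}$ ($H{\left(t \right)} = 5 - \frac{0 - 5}{5 + \frac{6}{5}} = 5 - - \frac{5}{\frac{31}{5}} = 5 - \left(-5\right) \frac{5}{31} = 5 - - \frac{25}{31} = 5 + \frac{25}{31} = \frac{180}{31}$)
$\left(H{\left(W \right)} - 20\right)^{2} = \left(\frac{180}{31} - 20\right)^{2} = \left(- \frac{440}{31}\right)^{2} = \frac{193600}{961}$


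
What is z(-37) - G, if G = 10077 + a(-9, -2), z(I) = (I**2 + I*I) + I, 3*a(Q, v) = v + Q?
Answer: -22117/3 ≈ -7372.3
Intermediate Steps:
a(Q, v) = Q/3 + v/3 (a(Q, v) = (v + Q)/3 = (Q + v)/3 = Q/3 + v/3)
z(I) = I + 2*I**2 (z(I) = (I**2 + I**2) + I = 2*I**2 + I = I + 2*I**2)
G = 30220/3 (G = 10077 + ((1/3)*(-9) + (1/3)*(-2)) = 10077 + (-3 - 2/3) = 10077 - 11/3 = 30220/3 ≈ 10073.)
z(-37) - G = -37*(1 + 2*(-37)) - 1*30220/3 = -37*(1 - 74) - 30220/3 = -37*(-73) - 30220/3 = 2701 - 30220/3 = -22117/3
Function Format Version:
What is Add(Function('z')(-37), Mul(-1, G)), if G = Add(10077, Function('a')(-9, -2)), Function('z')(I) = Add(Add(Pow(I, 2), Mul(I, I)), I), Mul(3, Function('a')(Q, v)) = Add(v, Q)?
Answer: Rational(-22117, 3) ≈ -7372.3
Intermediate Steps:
Function('a')(Q, v) = Add(Mul(Rational(1, 3), Q), Mul(Rational(1, 3), v)) (Function('a')(Q, v) = Mul(Rational(1, 3), Add(v, Q)) = Mul(Rational(1, 3), Add(Q, v)) = Add(Mul(Rational(1, 3), Q), Mul(Rational(1, 3), v)))
Function('z')(I) = Add(I, Mul(2, Pow(I, 2))) (Function('z')(I) = Add(Add(Pow(I, 2), Pow(I, 2)), I) = Add(Mul(2, Pow(I, 2)), I) = Add(I, Mul(2, Pow(I, 2))))
G = Rational(30220, 3) (G = Add(10077, Add(Mul(Rational(1, 3), -9), Mul(Rational(1, 3), -2))) = Add(10077, Add(-3, Rational(-2, 3))) = Add(10077, Rational(-11, 3)) = Rational(30220, 3) ≈ 10073.)
Add(Function('z')(-37), Mul(-1, G)) = Add(Mul(-37, Add(1, Mul(2, -37))), Mul(-1, Rational(30220, 3))) = Add(Mul(-37, Add(1, -74)), Rational(-30220, 3)) = Add(Mul(-37, -73), Rational(-30220, 3)) = Add(2701, Rational(-30220, 3)) = Rational(-22117, 3)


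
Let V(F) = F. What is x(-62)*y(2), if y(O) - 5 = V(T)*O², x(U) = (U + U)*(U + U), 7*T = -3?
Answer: 353648/7 ≈ 50521.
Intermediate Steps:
T = -3/7 (T = (⅐)*(-3) = -3/7 ≈ -0.42857)
x(U) = 4*U² (x(U) = (2*U)*(2*U) = 4*U²)
y(O) = 5 - 3*O²/7
x(-62)*y(2) = (4*(-62)²)*(5 - 3/7*2²) = (4*3844)*(5 - 3/7*4) = 15376*(5 - 12/7) = 15376*(23/7) = 353648/7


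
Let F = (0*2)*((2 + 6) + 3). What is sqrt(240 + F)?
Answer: 4*sqrt(15) ≈ 15.492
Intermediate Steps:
F = 0 (F = 0*(8 + 3) = 0*11 = 0)
sqrt(240 + F) = sqrt(240 + 0) = sqrt(240) = 4*sqrt(15)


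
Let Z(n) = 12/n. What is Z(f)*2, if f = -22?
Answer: -12/11 ≈ -1.0909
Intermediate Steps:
Z(f)*2 = (12/(-22))*2 = (12*(-1/22))*2 = -6/11*2 = -12/11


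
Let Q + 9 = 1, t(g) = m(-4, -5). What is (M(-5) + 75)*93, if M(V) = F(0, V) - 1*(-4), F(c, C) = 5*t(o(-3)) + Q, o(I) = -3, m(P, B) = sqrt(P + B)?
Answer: 6603 + 1395*I ≈ 6603.0 + 1395.0*I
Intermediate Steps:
m(P, B) = sqrt(B + P)
t(g) = 3*I (t(g) = sqrt(-5 - 4) = sqrt(-9) = 3*I)
Q = -8 (Q = -9 + 1 = -8)
F(c, C) = -8 + 15*I (F(c, C) = 5*(3*I) - 8 = 15*I - 8 = -8 + 15*I)
M(V) = -4 + 15*I (M(V) = (-8 + 15*I) - 1*(-4) = (-8 + 15*I) + 4 = -4 + 15*I)
(M(-5) + 75)*93 = ((-4 + 15*I) + 75)*93 = (71 + 15*I)*93 = 6603 + 1395*I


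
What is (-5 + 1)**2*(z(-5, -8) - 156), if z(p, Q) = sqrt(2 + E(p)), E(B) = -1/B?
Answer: -2496 + 16*sqrt(55)/5 ≈ -2472.3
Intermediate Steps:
z(p, Q) = sqrt(2 - 1/p)
(-5 + 1)**2*(z(-5, -8) - 156) = (-5 + 1)**2*(sqrt(2 - 1/(-5)) - 156) = (-4)**2*(sqrt(2 - 1*(-1/5)) - 156) = 16*(sqrt(2 + 1/5) - 156) = 16*(sqrt(11/5) - 156) = 16*(sqrt(55)/5 - 156) = 16*(-156 + sqrt(55)/5) = -2496 + 16*sqrt(55)/5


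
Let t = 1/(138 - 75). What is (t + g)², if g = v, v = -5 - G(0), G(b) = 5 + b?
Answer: 395641/3969 ≈ 99.683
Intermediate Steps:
v = -10 (v = -5 - (5 + 0) = -5 - 1*5 = -5 - 5 = -10)
g = -10
t = 1/63 ≈ 0.015873
(t + g)² = (1/63 - 10)² = (-629/63)² = 395641/3969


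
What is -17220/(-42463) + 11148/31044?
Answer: 83996267/109851781 ≈ 0.76463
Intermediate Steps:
-17220/(-42463) + 11148/31044 = -17220*(-1/42463) + 11148*(1/31044) = 17220/42463 + 929/2587 = 83996267/109851781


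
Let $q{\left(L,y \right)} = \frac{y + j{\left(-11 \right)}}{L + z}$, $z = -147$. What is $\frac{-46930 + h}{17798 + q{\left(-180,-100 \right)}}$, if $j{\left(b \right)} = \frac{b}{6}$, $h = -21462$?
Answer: $- \frac{134185104}{34920287} \approx -3.8426$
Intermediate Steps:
$j{\left(b \right)} = \frac{b}{6}$ ($j{\left(b \right)} = b \frac{1}{6} = \frac{b}{6}$)
$q{\left(L,y \right)} = \frac{- \frac{11}{6} + y}{-147 + L}$ ($q{\left(L,y \right)} = \frac{y + \frac{1}{6} \left(-11\right)}{L - 147} = \frac{y - \frac{11}{6}}{-147 + L} = \frac{- \frac{11}{6} + y}{-147 + L}$)
$\frac{-46930 + h}{17798 + q{\left(-180,-100 \right)}} = \frac{-46930 - 21462}{17798 + \frac{- \frac{11}{6} - 100}{-147 - 180}} = - \frac{68392}{17798 + \frac{1}{-327} \left(- \frac{611}{6}\right)} = - \frac{68392}{17798 - - \frac{611}{1962}} = - \frac{68392}{17798 + \frac{611}{1962}} = - \frac{68392}{\frac{34920287}{1962}} = \left(-68392\right) \frac{1962}{34920287} = - \frac{134185104}{34920287}$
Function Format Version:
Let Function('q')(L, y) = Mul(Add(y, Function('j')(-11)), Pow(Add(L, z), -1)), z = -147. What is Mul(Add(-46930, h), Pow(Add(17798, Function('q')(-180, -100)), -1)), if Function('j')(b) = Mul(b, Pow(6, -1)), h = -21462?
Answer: Rational(-134185104, 34920287) ≈ -3.8426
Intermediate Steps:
Function('j')(b) = Mul(Rational(1, 6), b) (Function('j')(b) = Mul(b, Rational(1, 6)) = Mul(Rational(1, 6), b))
Function('q')(L, y) = Mul(Pow(Add(-147, L), -1), Add(Rational(-11, 6), y)) (Function('q')(L, y) = Mul(Add(y, Mul(Rational(1, 6), -11)), Pow(Add(L, -147), -1)) = Mul(Add(y, Rational(-11, 6)), Pow(Add(-147, L), -1)) = Mul(Add(Rational(-11, 6), y), Pow(Add(-147, L), -1)) = Mul(Pow(Add(-147, L), -1), Add(Rational(-11, 6), y)))
Mul(Add(-46930, h), Pow(Add(17798, Function('q')(-180, -100)), -1)) = Mul(Add(-46930, -21462), Pow(Add(17798, Mul(Pow(Add(-147, -180), -1), Add(Rational(-11, 6), -100))), -1)) = Mul(-68392, Pow(Add(17798, Mul(Pow(-327, -1), Rational(-611, 6))), -1)) = Mul(-68392, Pow(Add(17798, Mul(Rational(-1, 327), Rational(-611, 6))), -1)) = Mul(-68392, Pow(Add(17798, Rational(611, 1962)), -1)) = Mul(-68392, Pow(Rational(34920287, 1962), -1)) = Mul(-68392, Rational(1962, 34920287)) = Rational(-134185104, 34920287)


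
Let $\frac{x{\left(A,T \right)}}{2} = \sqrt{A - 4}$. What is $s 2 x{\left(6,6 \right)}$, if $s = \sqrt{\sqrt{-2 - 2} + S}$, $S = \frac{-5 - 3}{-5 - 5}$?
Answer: $\frac{8 \sqrt{10 + 25 i}}{5} \approx 6.875 + 4.6546 i$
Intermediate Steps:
$S = \frac{4}{5}$ ($S = - \frac{8}{-10} = \left(-8\right) \left(- \frac{1}{10}\right) = \frac{4}{5} \approx 0.8$)
$x{\left(A,T \right)} = 2 \sqrt{-4 + A}$ ($x{\left(A,T \right)} = 2 \sqrt{A - 4} = 2 \sqrt{-4 + A}$)
$s = \sqrt{\frac{4}{5} + 2 i}$ ($s = \sqrt{\sqrt{-2 - 2} + \frac{4}{5}} = \sqrt{\sqrt{-4} + \frac{4}{5}} = \sqrt{2 i + \frac{4}{5}} = \sqrt{\frac{4}{5} + 2 i} \approx 1.2153 + 0.82282 i$)
$s 2 x{\left(6,6 \right)} = \frac{\sqrt{20 + 50 i}}{5} \cdot 2 \cdot 2 \sqrt{-4 + 6} = \frac{2 \sqrt{20 + 50 i}}{5} \cdot 2 \sqrt{2} = \frac{4 \sqrt{2} \sqrt{20 + 50 i}}{5}$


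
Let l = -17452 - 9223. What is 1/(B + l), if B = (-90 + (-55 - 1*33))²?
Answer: 1/5009 ≈ 0.00019964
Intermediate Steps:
l = -26675
B = 31684 (B = (-90 + (-55 - 33))² = (-90 - 88)² = (-178)² = 31684)
1/(B + l) = 1/(31684 - 26675) = 1/5009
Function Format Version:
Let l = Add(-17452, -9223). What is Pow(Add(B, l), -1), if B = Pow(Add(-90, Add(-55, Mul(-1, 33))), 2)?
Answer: Rational(1, 5009) ≈ 0.00019964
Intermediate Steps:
l = -26675
B = 31684 (B = Pow(Add(-90, Add(-55, -33)), 2) = Pow(Add(-90, -88), 2) = Pow(-178, 2) = 31684)
Pow(Add(B, l), -1) = Pow(Add(31684, -26675), -1) = Pow(5009, -1) = Rational(1, 5009)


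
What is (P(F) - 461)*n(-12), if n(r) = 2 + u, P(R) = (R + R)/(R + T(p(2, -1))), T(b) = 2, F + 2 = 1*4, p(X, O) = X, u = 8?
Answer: -4600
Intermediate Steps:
F = 2 (F = -2 + 1*4 = -2 + 4 = 2)
P(R) = 2*R/(2 + R) (P(R) = (R + R)/(R + 2) = (2*R)/(2 + R) = 2*R/(2 + R))
n(r) = 10 (n(r) = 2 + 8 = 10)
(P(F) - 461)*n(-12) = (2*2/(2 + 2) - 461)*10 = (2*2/4 - 461)*10 = (2*2*(¼) - 461)*10 = (1 - 461)*10 = -460*10 = -4600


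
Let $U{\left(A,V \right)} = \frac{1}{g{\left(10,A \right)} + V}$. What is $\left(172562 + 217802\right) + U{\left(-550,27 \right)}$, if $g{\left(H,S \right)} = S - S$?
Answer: $\frac{10539829}{27} \approx 3.9036 \cdot 10^{5}$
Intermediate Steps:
$g{\left(H,S \right)} = 0$
$U{\left(A,V \right)} = \frac{1}{V}$ ($U{\left(A,V \right)} = \frac{1}{0 + V} = \frac{1}{V}$)
$\left(172562 + 217802\right) + U{\left(-550,27 \right)} = \left(172562 + 217802\right) + \frac{1}{27} = 390364 + \frac{1}{27} = \frac{10539829}{27}$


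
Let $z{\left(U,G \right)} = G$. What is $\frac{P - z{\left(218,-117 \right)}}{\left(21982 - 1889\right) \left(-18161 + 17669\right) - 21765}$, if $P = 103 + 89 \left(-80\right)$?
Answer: $\frac{2300}{3302507} \approx 0.00069644$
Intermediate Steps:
$P = -7017$ ($P = 103 - 7120 = -7017$)
$\frac{P - z{\left(218,-117 \right)}}{\left(21982 - 1889\right) \left(-18161 + 17669\right) - 21765} = \frac{-7017 - -117}{\left(21982 - 1889\right) \left(-18161 + 17669\right) - 21765} = \frac{-7017 + 117}{20093 \left(-492\right) - 21765} = - \frac{6900}{-9885756 - 21765} = - \frac{6900}{-9907521} = \left(-6900\right) \left(- \frac{1}{9907521}\right) = \frac{2300}{3302507}$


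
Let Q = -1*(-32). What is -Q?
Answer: -32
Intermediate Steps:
Q = 32
-Q = -1*32 = -32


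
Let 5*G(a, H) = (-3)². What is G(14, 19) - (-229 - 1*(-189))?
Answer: 209/5 ≈ 41.800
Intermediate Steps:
G(a, H) = 9/5 (G(a, H) = (⅕)*(-3)² = (⅕)*9 = 9/5)
G(14, 19) - (-229 - 1*(-189)) = 9/5 - (-229 - 1*(-189)) = 9/5 - (-229 + 189) = 9/5 - 1*(-40) = 9/5 + 40 = 209/5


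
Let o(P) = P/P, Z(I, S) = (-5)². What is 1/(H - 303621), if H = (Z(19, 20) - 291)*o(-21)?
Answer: -1/303887 ≈ -3.2907e-6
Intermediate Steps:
Z(I, S) = 25
o(P) = 1
H = -266 (H = (25 - 291)*1 = -266*1 = -266)
1/(H - 303621) = 1/(-266 - 303621) = 1/(-303887) = -1/303887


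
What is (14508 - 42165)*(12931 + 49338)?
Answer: -1722173733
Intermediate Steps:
(14508 - 42165)*(12931 + 49338) = -27657*62269 = -1722173733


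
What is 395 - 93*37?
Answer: -3046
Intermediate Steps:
395 - 93*37 = 395 - 3441 = -3046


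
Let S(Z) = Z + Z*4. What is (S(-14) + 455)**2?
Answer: 148225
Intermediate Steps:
S(Z) = 5*Z (S(Z) = Z + 4*Z = 5*Z)
(S(-14) + 455)**2 = (5*(-14) + 455)**2 = (-70 + 455)**2 = 385**2 = 148225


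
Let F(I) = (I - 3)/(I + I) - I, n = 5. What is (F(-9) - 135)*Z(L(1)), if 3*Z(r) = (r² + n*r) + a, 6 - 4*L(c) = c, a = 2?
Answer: -7379/18 ≈ -409.94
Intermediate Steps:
L(c) = 3/2 - c/4
Z(r) = ⅔ + r²/3 + 5*r/3 (Z(r) = ((r² + 5*r) + 2)/3 = (2 + r² + 5*r)/3 = ⅔ + r²/3 + 5*r/3)
F(I) = -I + (-3 + I)/(2*I) (F(I) = (-3 + I)/((2*I)) - I = (-3 + I)*(1/(2*I)) - I = (-3 + I)/(2*I) - I = -I + (-3 + I)/(2*I))
(F(-9) - 135)*Z(L(1)) = ((½ - 1*(-9) - 3/2/(-9)) - 135)*(⅔ + (3/2 - ¼*1)²/3 + 5*(3/2 - ¼*1)/3) = ((½ + 9 - 3/2*(-⅑)) - 135)*(⅔ + (3/2 - ¼)²/3 + 5*(3/2 - ¼)/3) = ((½ + 9 + ⅙) - 135)*(⅔ + (5/4)²/3 + (5/3)*(5/4)) = (29/3 - 135)*(⅔ + (⅓)*(25/16) + 25/12) = -376*(⅔ + 25/48 + 25/12)/3 = -376/3*157/48 = -7379/18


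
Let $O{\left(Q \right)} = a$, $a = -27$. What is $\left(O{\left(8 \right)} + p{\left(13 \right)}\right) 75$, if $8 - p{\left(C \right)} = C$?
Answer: $-2400$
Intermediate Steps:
$O{\left(Q \right)} = -27$
$p{\left(C \right)} = 8 - C$
$\left(O{\left(8 \right)} + p{\left(13 \right)}\right) 75 = \left(-27 + \left(8 - 13\right)\right) 75 = \left(-27 - 5\right) 75 = \left(-32\right) 75 = -2400$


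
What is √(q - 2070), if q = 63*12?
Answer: 3*I*√146 ≈ 36.249*I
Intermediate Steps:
q = 756
√(q - 2070) = √(756 - 2070) = √(-1314) = 3*I*√146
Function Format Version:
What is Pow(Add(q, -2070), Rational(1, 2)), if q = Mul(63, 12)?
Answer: Mul(3, I, Pow(146, Rational(1, 2))) ≈ Mul(36.249, I)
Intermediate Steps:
q = 756
Pow(Add(q, -2070), Rational(1, 2)) = Pow(Add(756, -2070), Rational(1, 2)) = Pow(-1314, Rational(1, 2)) = Mul(3, I, Pow(146, Rational(1, 2)))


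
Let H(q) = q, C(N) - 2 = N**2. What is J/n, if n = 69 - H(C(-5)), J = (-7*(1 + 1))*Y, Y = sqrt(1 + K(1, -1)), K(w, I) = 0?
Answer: -1/3 ≈ -0.33333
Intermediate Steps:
C(N) = 2 + N**2
Y = 1 (Y = sqrt(1 + 0) = sqrt(1) = 1)
J = -14 (J = -7*(1 + 1)*1 = -7*2*1 = -14*1 = -14)
n = 42 (n = 69 - (2 + (-5)**2) = 69 - (2 + 25) = 69 - 1*27 = 69 - 27 = 42)
J/n = -14/42 = -14*1/42 = -1/3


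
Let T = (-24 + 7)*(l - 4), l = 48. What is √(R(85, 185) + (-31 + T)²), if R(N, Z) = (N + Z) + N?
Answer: 2*√151799 ≈ 779.23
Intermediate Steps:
T = -748 (T = (-24 + 7)*(48 - 4) = -17*44 = -748)
R(N, Z) = Z + 2*N
√(R(85, 185) + (-31 + T)²) = √((185 + 2*85) + (-31 - 748)²) = √((185 + 170) + (-779)²) = √(355 + 606841) = √607196 = 2*√151799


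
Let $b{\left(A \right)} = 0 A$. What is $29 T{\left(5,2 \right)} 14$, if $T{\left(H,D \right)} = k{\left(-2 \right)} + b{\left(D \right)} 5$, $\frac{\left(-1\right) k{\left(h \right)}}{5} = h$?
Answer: $4060$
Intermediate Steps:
$b{\left(A \right)} = 0$
$k{\left(h \right)} = - 5 h$
$T{\left(H,D \right)} = 10$ ($T{\left(H,D \right)} = \left(-5\right) \left(-2\right) + 0 \cdot 5 = 10 + 0 = 10$)
$29 T{\left(5,2 \right)} 14 = 29 \cdot 10 \cdot 14 = 290 \cdot 14 = 4060$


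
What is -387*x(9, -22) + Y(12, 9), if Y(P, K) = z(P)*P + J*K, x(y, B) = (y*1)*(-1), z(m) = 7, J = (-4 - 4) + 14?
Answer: 3621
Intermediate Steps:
J = 6 (J = -8 + 14 = 6)
x(y, B) = -y (x(y, B) = y*(-1) = -y)
Y(P, K) = 6*K + 7*P (Y(P, K) = 7*P + 6*K = 6*K + 7*P)
-387*x(9, -22) + Y(12, 9) = -(-387)*9 + (6*9 + 7*12) = -387*(-9) + (54 + 84) = 3483 + 138 = 3621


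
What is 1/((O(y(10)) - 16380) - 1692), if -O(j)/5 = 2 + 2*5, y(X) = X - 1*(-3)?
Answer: -1/18132 ≈ -5.5151e-5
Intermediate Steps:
y(X) = 3 + X (y(X) = X + 3 = 3 + X)
O(j) = -60 (O(j) = -5*(2 + 2*5) = -5*(2 + 10) = -5*12 = -60)
1/((O(y(10)) - 16380) - 1692) = 1/((-60 - 16380) - 1692) = 1/(-16440 - 1692) = 1/(-18132) = -1/18132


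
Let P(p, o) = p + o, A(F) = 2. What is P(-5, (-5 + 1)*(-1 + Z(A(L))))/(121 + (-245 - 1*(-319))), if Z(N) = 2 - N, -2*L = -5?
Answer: -1/195 ≈ -0.0051282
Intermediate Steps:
L = 5/2 (L = -1/2*(-5) = 5/2 ≈ 2.5000)
P(p, o) = o + p
P(-5, (-5 + 1)*(-1 + Z(A(L))))/(121 + (-245 - 1*(-319))) = ((-5 + 1)*(-1 + (2 - 1*2)) - 5)/(121 + (-245 - 1*(-319))) = (-4*(-1 + (2 - 2)) - 5)/(121 + (-245 + 319)) = (-4*(-1 + 0) - 5)/(121 + 74) = (-4*(-1) - 5)/195 = (4 - 5)/195 = (1/195)*(-1) = -1/195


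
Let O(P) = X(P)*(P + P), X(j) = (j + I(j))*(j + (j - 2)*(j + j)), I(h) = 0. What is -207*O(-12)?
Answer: -19315584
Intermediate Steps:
X(j) = j*(j + 2*j*(-2 + j)) (X(j) = (j + 0)*(j + (j - 2)*(j + j)) = j*(j + (-2 + j)*(2*j)) = j*(j + 2*j*(-2 + j)))
O(P) = 2*P³*(-3 + 2*P) (O(P) = (P²*(-3 + 2*P))*(P + P) = (P²*(-3 + 2*P))*(2*P) = 2*P³*(-3 + 2*P))
-207*O(-12) = -207*(-12)³*(-6 + 4*(-12)) = -(-357696)*(-6 - 48) = -(-357696)*(-54) = -207*93312 = -19315584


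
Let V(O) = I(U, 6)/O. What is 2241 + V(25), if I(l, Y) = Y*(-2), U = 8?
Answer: 56013/25 ≈ 2240.5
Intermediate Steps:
I(l, Y) = -2*Y
V(O) = -12/O (V(O) = (-2*6)/O = -12/O)
2241 + V(25) = 2241 - 12/25 = 56013/25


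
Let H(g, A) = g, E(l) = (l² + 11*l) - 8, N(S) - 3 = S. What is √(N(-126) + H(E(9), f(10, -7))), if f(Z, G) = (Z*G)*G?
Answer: 7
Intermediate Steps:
N(S) = 3 + S
E(l) = -8 + l² + 11*l
f(Z, G) = Z*G² (f(Z, G) = (G*Z)*G = Z*G²)
√(N(-126) + H(E(9), f(10, -7))) = √((3 - 126) + (-8 + 9² + 11*9)) = √(-123 + (-8 + 81 + 99)) = √(-123 + 172) = √49 = 7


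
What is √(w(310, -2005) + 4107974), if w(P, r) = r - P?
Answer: √4105659 ≈ 2026.2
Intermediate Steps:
√(w(310, -2005) + 4107974) = √((-2005 - 1*310) + 4107974) = √((-2005 - 310) + 4107974) = √(-2315 + 4107974) = √4105659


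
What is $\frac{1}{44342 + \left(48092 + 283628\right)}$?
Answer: $\frac{1}{376062} \approx 2.6591 \cdot 10^{-6}$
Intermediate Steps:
$\frac{1}{44342 + \left(48092 + 283628\right)} = \frac{1}{44342 + 331720} = \frac{1}{376062}$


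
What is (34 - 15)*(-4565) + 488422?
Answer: 401687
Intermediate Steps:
(34 - 15)*(-4565) + 488422 = 19*(-4565) + 488422 = -86735 + 488422 = 401687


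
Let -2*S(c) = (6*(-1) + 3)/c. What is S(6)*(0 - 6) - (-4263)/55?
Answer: 8361/110 ≈ 76.009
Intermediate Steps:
S(c) = 3/(2*c) (S(c) = -(6*(-1) + 3)/(2*c) = -(-6 + 3)/(2*c) = -(-3)/(2*c) = 3/(2*c))
S(6)*(0 - 6) - (-4263)/55 = ((3/2)/6)*(0 - 6) - (-4263)/55 = ((3/2)*(⅙))*(-6) - (-4263)/55 = (¼)*(-6) - 29*(-147/55) = -3/2 + 4263/55 = 8361/110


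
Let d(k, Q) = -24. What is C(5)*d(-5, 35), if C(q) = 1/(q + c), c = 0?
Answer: -24/5 ≈ -4.8000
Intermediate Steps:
C(q) = 1/q (C(q) = 1/(q + 0) = 1/q)
C(5)*d(-5, 35) = -24/5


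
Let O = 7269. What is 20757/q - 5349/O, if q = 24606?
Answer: 2140571/19873446 ≈ 0.10771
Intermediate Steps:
20757/q - 5349/O = 20757/24606 - 5349/7269 = 20757*(1/24606) - 5349*1/7269 = 6919/8202 - 1783/2423 = 2140571/19873446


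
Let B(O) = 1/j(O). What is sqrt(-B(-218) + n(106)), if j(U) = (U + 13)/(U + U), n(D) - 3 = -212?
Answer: 3*I*sqrt(985845)/205 ≈ 14.53*I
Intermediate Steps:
n(D) = -209 (n(D) = 3 - 212 = -209)
j(U) = (13 + U)/(2*U) (j(U) = (13 + U)/((2*U)) = (13 + U)*(1/(2*U)) = (13 + U)/(2*U))
B(O) = 2*O/(13 + O) (B(O) = 1/((13 + O)/(2*O)) = 2*O/(13 + O))
sqrt(-B(-218) + n(106)) = sqrt(-2*(-218)/(13 - 218) - 209) = sqrt(-2*(-218)/(-205) - 209) = sqrt(-2*(-218)*(-1)/205 - 209) = sqrt(-1*436/205 - 209) = sqrt(-436/205 - 209) = sqrt(-43281/205) = 3*I*sqrt(985845)/205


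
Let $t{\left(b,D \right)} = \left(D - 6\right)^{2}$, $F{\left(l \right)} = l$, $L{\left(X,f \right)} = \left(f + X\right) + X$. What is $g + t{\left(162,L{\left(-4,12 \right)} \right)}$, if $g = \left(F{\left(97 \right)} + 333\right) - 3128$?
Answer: $-2694$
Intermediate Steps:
$L{\left(X,f \right)} = f + 2 X$ ($L{\left(X,f \right)} = \left(X + f\right) + X = f + 2 X$)
$t{\left(b,D \right)} = \left(-6 + D\right)^{2}$
$g = -2698$ ($g = \left(97 + 333\right) - 3128 = 430 - 3128 = -2698$)
$g + t{\left(162,L{\left(-4,12 \right)} \right)} = -2698 + \left(-6 + \left(12 + 2 \left(-4\right)\right)\right)^{2} = -2698 + \left(-6 + \left(12 - 8\right)\right)^{2} = -2698 + \left(-6 + 4\right)^{2} = -2698 + \left(-2\right)^{2} = -2698 + 4 = -2694$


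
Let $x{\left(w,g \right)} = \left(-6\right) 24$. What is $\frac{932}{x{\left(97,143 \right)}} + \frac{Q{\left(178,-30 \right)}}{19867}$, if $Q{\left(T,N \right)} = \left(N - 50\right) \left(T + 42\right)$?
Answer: $- \frac{5262611}{715212} \approx -7.3581$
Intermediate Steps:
$Q{\left(T,N \right)} = \left(-50 + N\right) \left(42 + T\right)$
$x{\left(w,g \right)} = -144$
$\frac{932}{x{\left(97,143 \right)}} + \frac{Q{\left(178,-30 \right)}}{19867} = \frac{932}{-144} + \frac{-2100 - 8900 + 42 \left(-30\right) - 5340}{19867} = 932 \left(- \frac{1}{144}\right) + \left(-2100 - 8900 - 1260 - 5340\right) \frac{1}{19867} = - \frac{233}{36} - \frac{17600}{19867} = - \frac{5262611}{715212}$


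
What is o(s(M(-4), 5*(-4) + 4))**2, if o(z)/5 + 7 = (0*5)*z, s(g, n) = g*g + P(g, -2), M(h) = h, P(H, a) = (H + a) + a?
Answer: 1225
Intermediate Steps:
P(H, a) = H + 2*a
s(g, n) = -4 + g + g**2 (s(g, n) = g*g + (g + 2*(-2)) = g**2 + (g - 4) = g**2 + (-4 + g) = -4 + g + g**2)
o(z) = -35 (o(z) = -35 + 5*((0*5)*z) = -35 + 5*(0*z) = -35 + 5*0 = -35 + 0 = -35)
o(s(M(-4), 5*(-4) + 4))**2 = (-35)**2 = 1225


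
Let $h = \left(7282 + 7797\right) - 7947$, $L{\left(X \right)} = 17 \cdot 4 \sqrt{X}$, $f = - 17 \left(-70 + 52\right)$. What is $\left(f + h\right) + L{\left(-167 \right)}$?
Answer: $7438 + 68 i \sqrt{167} \approx 7438.0 + 878.75 i$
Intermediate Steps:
$f = 306$ ($f = \left(-17\right) \left(-18\right) = 306$)
$L{\left(X \right)} = 68 \sqrt{X}$
$h = 7132$ ($h = 15079 - 7947 = 7132$)
$\left(f + h\right) + L{\left(-167 \right)} = \left(306 + 7132\right) + 68 \sqrt{-167} = 7438 + 68 i \sqrt{167}$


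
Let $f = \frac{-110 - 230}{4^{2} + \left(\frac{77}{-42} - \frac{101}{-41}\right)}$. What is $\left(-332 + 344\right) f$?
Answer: $- \frac{1003680}{4091} \approx -245.34$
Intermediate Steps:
$f = - \frac{83640}{4091}$ ($f = - \frac{340}{16 + \left(77 \left(- \frac{1}{42}\right) - - \frac{101}{41}\right)} = - \frac{340}{16 + \left(- \frac{11}{6} + \frac{101}{41}\right)} = - \frac{340}{16 + \frac{155}{246}} = - \frac{340}{\frac{4091}{246}} = \left(-340\right) \frac{246}{4091} = - \frac{83640}{4091} \approx -20.445$)
$\left(-332 + 344\right) f = \left(-332 + 344\right) \left(- \frac{83640}{4091}\right) = 12 \left(- \frac{83640}{4091}\right) = - \frac{1003680}{4091}$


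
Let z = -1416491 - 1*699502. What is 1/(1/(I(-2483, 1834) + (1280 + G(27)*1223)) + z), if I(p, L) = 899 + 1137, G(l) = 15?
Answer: -21661/45834524372 ≈ -4.7259e-7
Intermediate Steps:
I(p, L) = 2036
z = -2115993 (z = -1416491 - 699502 = -2115993)
1/(1/(I(-2483, 1834) + (1280 + G(27)*1223)) + z) = 1/(1/(2036 + (1280 + 15*1223)) - 2115993) = 1/(1/(2036 + (1280 + 18345)) - 2115993) = 1/(1/(2036 + 19625) - 2115993) = 1/(1/21661 - 2115993) = 1/(-45834524372/21661) = -21661/45834524372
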